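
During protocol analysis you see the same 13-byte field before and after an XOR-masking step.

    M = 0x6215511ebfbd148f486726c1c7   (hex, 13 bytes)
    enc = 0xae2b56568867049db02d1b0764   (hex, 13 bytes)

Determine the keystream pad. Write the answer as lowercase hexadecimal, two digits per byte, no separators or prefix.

cc3e074837da1012f84a3dc6a3

Since enc = M ⊕ pad, XORing both sides with M gives pad = M ⊕ enc.
byte 0: 01100010 ⊕ 10101110 = 11001100
byte 1: 00010101 ⊕ 00101011 = 00111110
byte 2: 01010001 ⊕ 01010110 = 00000111
byte 3: 00011110 ⊕ 01010110 = 01001000
byte 4: 10111111 ⊕ 10001000 = 00110111
byte 5: 10111101 ⊕ 01100111 = 11011010
byte 6: 00010100 ⊕ 00000100 = 00010000
byte 7: 10001111 ⊕ 10011101 = 00010010
byte 8: 01001000 ⊕ 10110000 = 11111000
byte 9: 01100111 ⊕ 00101101 = 01001010
byte 10: 00100110 ⊕ 00011011 = 00111101
byte 11: 11000001 ⊕ 00000111 = 11000110
byte 12: 11000111 ⊕ 01100100 = 10100011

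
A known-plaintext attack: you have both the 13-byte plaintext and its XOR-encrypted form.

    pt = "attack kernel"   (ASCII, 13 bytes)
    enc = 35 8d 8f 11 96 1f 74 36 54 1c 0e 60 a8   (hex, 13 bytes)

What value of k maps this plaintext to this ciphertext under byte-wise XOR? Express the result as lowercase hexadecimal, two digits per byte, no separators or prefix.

54f9fb70f574545d316e6005c4

Since enc = pt ⊕ k, XORing both sides with pt gives k = pt ⊕ enc.
 97 XOR  53 =  84
116 XOR 141 = 249
116 XOR 143 = 251
 97 XOR  17 = 112
 99 XOR 150 = 245
107 XOR  31 = 116
 32 XOR 116 =  84
107 XOR  54 =  93
101 XOR  84 =  49
114 XOR  28 = 110
110 XOR  14 =  96
101 XOR  96 =   5
108 XOR 168 = 196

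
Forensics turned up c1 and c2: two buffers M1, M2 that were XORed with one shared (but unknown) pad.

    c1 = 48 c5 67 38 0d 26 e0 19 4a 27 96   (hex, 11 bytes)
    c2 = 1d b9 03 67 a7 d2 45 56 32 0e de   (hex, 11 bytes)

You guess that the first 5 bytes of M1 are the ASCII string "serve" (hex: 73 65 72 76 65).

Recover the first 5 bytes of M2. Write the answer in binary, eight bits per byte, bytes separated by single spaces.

First, c1 ⊕ c2 = (M1 ⊕ K) ⊕ (M2 ⊕ K) = M1 ⊕ M2, so the key drops out. Then M2 = (M1 ⊕ M2) ⊕ M1 over the first 5 bytes.
byte 0: (48 ⊕ 1d) ⊕ 73 = 55 ⊕ 73 = 26
byte 1: (c5 ⊕ b9) ⊕ 65 = 7c ⊕ 65 = 19
byte 2: (67 ⊕ 03) ⊕ 72 = 64 ⊕ 72 = 16
byte 3: (38 ⊕ 67) ⊕ 76 = 5f ⊕ 76 = 29
byte 4: (0d ⊕ a7) ⊕ 65 = aa ⊕ 65 = cf

00100110 00011001 00010110 00101001 11001111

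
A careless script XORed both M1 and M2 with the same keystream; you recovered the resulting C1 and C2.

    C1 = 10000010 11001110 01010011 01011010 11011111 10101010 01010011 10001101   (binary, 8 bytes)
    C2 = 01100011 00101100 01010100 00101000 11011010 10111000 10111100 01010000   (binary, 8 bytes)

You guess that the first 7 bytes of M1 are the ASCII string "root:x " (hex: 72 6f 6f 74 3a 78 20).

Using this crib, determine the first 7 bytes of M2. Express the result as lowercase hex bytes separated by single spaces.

93 8d 68 06 3f 6a cf

First, C1 ⊕ C2 = (M1 ⊕ K) ⊕ (M2 ⊕ K) = M1 ⊕ M2, so the key drops out. Then M2 = (M1 ⊕ M2) ⊕ M1 over the first 7 bytes.
byte 0: (82 ⊕ 63) ⊕ 72 = e1 ⊕ 72 = 93
byte 1: (ce ⊕ 2c) ⊕ 6f = e2 ⊕ 6f = 8d
byte 2: (53 ⊕ 54) ⊕ 6f = 07 ⊕ 6f = 68
byte 3: (5a ⊕ 28) ⊕ 74 = 72 ⊕ 74 = 06
byte 4: (df ⊕ da) ⊕ 3a = 05 ⊕ 3a = 3f
byte 5: (aa ⊕ b8) ⊕ 78 = 12 ⊕ 78 = 6a
byte 6: (53 ⊕ bc) ⊕ 20 = ef ⊕ 20 = cf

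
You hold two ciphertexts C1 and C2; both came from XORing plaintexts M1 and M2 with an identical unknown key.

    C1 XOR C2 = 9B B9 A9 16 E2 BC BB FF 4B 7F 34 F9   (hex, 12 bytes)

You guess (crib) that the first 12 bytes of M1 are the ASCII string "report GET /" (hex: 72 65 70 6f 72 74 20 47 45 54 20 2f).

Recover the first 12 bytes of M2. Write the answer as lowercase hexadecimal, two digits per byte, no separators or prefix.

e9dcd97990c89bb80e2b14d6

Since C1 ⊕ C2 = M1 ⊕ M2, XORing with the guessed M1 bytes yields the corresponding M2 bytes: M2 = (C1 ⊕ C2) ⊕ M1.
10011011 ^ 01110010 = 11101001
10111001 ^ 01100101 = 11011100
10101001 ^ 01110000 = 11011001
00010110 ^ 01101111 = 01111001
11100010 ^ 01110010 = 10010000
10111100 ^ 01110100 = 11001000
10111011 ^ 00100000 = 10011011
11111111 ^ 01000111 = 10111000
01001011 ^ 01000101 = 00001110
01111111 ^ 01010100 = 00101011
00110100 ^ 00100000 = 00010100
11111001 ^ 00101111 = 11010110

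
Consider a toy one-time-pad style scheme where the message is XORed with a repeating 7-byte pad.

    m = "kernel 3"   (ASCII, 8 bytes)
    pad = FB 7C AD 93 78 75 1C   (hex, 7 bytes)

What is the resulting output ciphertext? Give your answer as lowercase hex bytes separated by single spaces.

90 19 df fd 1d 19 3c c8

The 7-byte key repeats, so the effective keystream is fb 7c ad 93 78 75 1c fb.
byte 0: 6b xor fb = 90
byte 1: 65 xor 7c = 19
byte 2: 72 xor ad = df
byte 3: 6e xor 93 = fd
byte 4: 65 xor 78 = 1d
byte 5: 6c xor 75 = 19
byte 6: 20 xor 1c = 3c
byte 7: 33 xor fb = c8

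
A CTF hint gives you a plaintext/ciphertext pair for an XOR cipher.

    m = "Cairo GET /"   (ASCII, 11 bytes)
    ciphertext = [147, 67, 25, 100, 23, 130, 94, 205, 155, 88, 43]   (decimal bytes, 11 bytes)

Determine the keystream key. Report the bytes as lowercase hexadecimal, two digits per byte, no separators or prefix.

d022701678a21988cf7804

Since ciphertext = m ⊕ key, XORing both sides with m gives key = m ⊕ ciphertext.
43 XOR 93 = d0
61 XOR 43 = 22
69 XOR 19 = 70
72 XOR 64 = 16
6f XOR 17 = 78
20 XOR 82 = a2
47 XOR 5e = 19
45 XOR cd = 88
54 XOR 9b = cf
20 XOR 58 = 78
2f XOR 2b = 04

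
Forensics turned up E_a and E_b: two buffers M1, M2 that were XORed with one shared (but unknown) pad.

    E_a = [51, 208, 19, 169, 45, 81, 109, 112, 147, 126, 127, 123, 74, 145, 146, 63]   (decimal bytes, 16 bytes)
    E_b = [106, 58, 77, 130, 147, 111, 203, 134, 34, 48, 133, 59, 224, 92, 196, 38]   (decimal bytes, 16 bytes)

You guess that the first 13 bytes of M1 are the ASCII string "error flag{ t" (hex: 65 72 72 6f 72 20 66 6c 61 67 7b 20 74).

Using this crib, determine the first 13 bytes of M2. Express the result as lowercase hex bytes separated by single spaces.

3c 98 2c 44 cc 1e c0 9a d0 29 81 60 de

First, E_a ⊕ E_b = (M1 ⊕ K) ⊕ (M2 ⊕ K) = M1 ⊕ M2, so the key drops out. Then M2 = (M1 ⊕ M2) ⊕ M1 over the first 13 bytes.
byte 0: (33 XOR 6a) XOR 65 = 59 XOR 65 = 3c
byte 1: (d0 XOR 3a) XOR 72 = ea XOR 72 = 98
byte 2: (13 XOR 4d) XOR 72 = 5e XOR 72 = 2c
byte 3: (a9 XOR 82) XOR 6f = 2b XOR 6f = 44
byte 4: (2d XOR 93) XOR 72 = be XOR 72 = cc
byte 5: (51 XOR 6f) XOR 20 = 3e XOR 20 = 1e
byte 6: (6d XOR cb) XOR 66 = a6 XOR 66 = c0
byte 7: (70 XOR 86) XOR 6c = f6 XOR 6c = 9a
byte 8: (93 XOR 22) XOR 61 = b1 XOR 61 = d0
byte 9: (7e XOR 30) XOR 67 = 4e XOR 67 = 29
byte 10: (7f XOR 85) XOR 7b = fa XOR 7b = 81
byte 11: (7b XOR 3b) XOR 20 = 40 XOR 20 = 60
byte 12: (4a XOR e0) XOR 74 = aa XOR 74 = de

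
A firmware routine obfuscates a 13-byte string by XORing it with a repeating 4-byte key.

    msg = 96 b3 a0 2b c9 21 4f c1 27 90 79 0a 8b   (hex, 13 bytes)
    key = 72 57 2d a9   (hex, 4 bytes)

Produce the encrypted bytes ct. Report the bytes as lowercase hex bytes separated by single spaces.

The 4-byte key repeats, so the effective keystream is 72 57 2d a9 72 57 2d a9 72 57 2d a9 72.
byte 0: 96 ^ 72 = e4
byte 1: b3 ^ 57 = e4
byte 2: a0 ^ 2d = 8d
byte 3: 2b ^ a9 = 82
byte 4: c9 ^ 72 = bb
byte 5: 21 ^ 57 = 76
byte 6: 4f ^ 2d = 62
byte 7: c1 ^ a9 = 68
byte 8: 27 ^ 72 = 55
byte 9: 90 ^ 57 = c7
byte 10: 79 ^ 2d = 54
byte 11: 0a ^ a9 = a3
byte 12: 8b ^ 72 = f9

e4 e4 8d 82 bb 76 62 68 55 c7 54 a3 f9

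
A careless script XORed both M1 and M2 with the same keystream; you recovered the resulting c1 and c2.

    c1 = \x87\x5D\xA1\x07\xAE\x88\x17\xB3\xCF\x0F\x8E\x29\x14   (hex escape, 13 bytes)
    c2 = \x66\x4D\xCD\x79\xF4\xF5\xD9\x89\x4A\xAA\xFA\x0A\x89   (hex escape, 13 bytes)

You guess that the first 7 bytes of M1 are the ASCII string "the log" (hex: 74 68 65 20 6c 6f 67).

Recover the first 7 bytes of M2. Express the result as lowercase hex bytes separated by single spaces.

95 78 09 5e 36 12 a9

First, c1 ⊕ c2 = (M1 ⊕ K) ⊕ (M2 ⊕ K) = M1 ⊕ M2, so the key drops out. Then M2 = (M1 ⊕ M2) ⊕ M1 over the first 7 bytes.
byte 0: (87 ^ 66) ^ 74 = e1 ^ 74 = 95
byte 1: (5d ^ 4d) ^ 68 = 10 ^ 68 = 78
byte 2: (a1 ^ cd) ^ 65 = 6c ^ 65 = 09
byte 3: (07 ^ 79) ^ 20 = 7e ^ 20 = 5e
byte 4: (ae ^ f4) ^ 6c = 5a ^ 6c = 36
byte 5: (88 ^ f5) ^ 6f = 7d ^ 6f = 12
byte 6: (17 ^ d9) ^ 67 = ce ^ 67 = a9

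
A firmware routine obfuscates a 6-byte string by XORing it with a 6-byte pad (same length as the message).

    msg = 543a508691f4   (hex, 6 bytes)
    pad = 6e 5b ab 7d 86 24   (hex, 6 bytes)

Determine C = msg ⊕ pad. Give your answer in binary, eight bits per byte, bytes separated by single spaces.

XOR is its own inverse, so applying the key byte-wise gives the result directly.
54 ^ 6e = 3a
3a ^ 5b = 61
50 ^ ab = fb
86 ^ 7d = fb
91 ^ 86 = 17
f4 ^ 24 = d0

00111010 01100001 11111011 11111011 00010111 11010000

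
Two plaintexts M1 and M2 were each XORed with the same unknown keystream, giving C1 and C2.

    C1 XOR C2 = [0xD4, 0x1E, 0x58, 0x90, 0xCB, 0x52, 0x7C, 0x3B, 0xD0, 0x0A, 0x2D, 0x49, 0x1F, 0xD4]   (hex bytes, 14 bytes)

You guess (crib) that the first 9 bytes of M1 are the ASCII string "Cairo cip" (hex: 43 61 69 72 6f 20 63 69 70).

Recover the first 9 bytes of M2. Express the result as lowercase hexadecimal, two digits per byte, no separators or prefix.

Since C1 ⊕ C2 = M1 ⊕ M2, XORing with the guessed M1 bytes yields the corresponding M2 bytes: M2 = (C1 ⊕ C2) ⊕ M1.
d4 xor 43 = 97
1e xor 61 = 7f
58 xor 69 = 31
90 xor 72 = e2
cb xor 6f = a4
52 xor 20 = 72
7c xor 63 = 1f
3b xor 69 = 52
d0 xor 70 = a0

977f31e2a4721f52a0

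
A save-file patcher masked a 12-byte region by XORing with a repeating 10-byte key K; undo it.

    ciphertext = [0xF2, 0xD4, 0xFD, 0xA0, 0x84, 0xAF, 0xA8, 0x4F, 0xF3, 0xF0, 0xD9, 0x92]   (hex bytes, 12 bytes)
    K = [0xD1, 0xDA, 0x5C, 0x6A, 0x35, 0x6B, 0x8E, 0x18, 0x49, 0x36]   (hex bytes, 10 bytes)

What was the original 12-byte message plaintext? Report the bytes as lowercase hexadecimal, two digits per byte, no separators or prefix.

230ea1cab1c42657bac60848

The 10-byte key repeats, so the effective keystream is d1 da 5c 6a 35 6b 8e 18 49 36 d1 da.
byte 0: f2 XOR d1 = 23
byte 1: d4 XOR da = 0e
byte 2: fd XOR 5c = a1
byte 3: a0 XOR 6a = ca
byte 4: 84 XOR 35 = b1
byte 5: af XOR 6b = c4
byte 6: a8 XOR 8e = 26
byte 7: 4f XOR 18 = 57
byte 8: f3 XOR 49 = ba
byte 9: f0 XOR 36 = c6
byte 10: d9 XOR d1 = 08
byte 11: 92 XOR da = 48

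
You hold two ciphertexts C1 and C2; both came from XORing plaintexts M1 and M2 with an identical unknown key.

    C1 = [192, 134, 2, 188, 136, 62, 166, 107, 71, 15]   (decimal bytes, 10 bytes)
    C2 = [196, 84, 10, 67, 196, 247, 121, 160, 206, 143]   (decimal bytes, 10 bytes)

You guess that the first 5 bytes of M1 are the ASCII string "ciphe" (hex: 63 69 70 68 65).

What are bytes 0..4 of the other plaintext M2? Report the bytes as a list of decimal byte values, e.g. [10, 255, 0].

[103, 187, 120, 151, 41]

First, C1 ⊕ C2 = (M1 ⊕ K) ⊕ (M2 ⊕ K) = M1 ⊕ M2, so the key drops out. Then M2 = (M1 ⊕ M2) ⊕ M1 over the first 5 bytes.
byte 0: (c0 ^ c4) ^ 63 = 04 ^ 63 = 67
byte 1: (86 ^ 54) ^ 69 = d2 ^ 69 = bb
byte 2: (02 ^ 0a) ^ 70 = 08 ^ 70 = 78
byte 3: (bc ^ 43) ^ 68 = ff ^ 68 = 97
byte 4: (88 ^ c4) ^ 65 = 4c ^ 65 = 29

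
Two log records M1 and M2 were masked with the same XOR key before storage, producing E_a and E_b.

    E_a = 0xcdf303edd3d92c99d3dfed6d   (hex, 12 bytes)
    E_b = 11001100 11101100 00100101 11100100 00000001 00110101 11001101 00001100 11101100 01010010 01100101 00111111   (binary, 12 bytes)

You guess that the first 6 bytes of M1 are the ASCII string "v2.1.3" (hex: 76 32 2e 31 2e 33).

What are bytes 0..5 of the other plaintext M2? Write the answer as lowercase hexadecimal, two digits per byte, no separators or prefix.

First, E_a ⊕ E_b = (M1 ⊕ K) ⊕ (M2 ⊕ K) = M1 ⊕ M2, so the key drops out. Then M2 = (M1 ⊕ M2) ⊕ M1 over the first 6 bytes.
byte 0: (cd ⊕ cc) ⊕ 76 = 01 ⊕ 76 = 77
byte 1: (f3 ⊕ ec) ⊕ 32 = 1f ⊕ 32 = 2d
byte 2: (03 ⊕ 25) ⊕ 2e = 26 ⊕ 2e = 08
byte 3: (ed ⊕ e4) ⊕ 31 = 09 ⊕ 31 = 38
byte 4: (d3 ⊕ 01) ⊕ 2e = d2 ⊕ 2e = fc
byte 5: (d9 ⊕ 35) ⊕ 33 = ec ⊕ 33 = df

772d0838fcdf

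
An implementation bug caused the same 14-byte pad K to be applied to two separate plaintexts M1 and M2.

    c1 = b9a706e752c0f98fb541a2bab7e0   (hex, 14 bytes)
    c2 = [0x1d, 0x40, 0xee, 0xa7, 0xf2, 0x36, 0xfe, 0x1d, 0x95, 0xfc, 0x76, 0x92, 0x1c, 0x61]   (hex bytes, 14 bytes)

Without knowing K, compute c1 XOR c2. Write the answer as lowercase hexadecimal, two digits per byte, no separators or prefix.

a4e7e840a0f6079220bdd428ab81

c1 ⊕ c2 = (M1 ⊕ K) ⊕ (M2 ⊕ K) = M1 ⊕ M2 — the shared key cancels under XOR.
b9 XOR 1d = a4
a7 XOR 40 = e7
06 XOR ee = e8
e7 XOR a7 = 40
52 XOR f2 = a0
c0 XOR 36 = f6
f9 XOR fe = 07
8f XOR 1d = 92
b5 XOR 95 = 20
41 XOR fc = bd
a2 XOR 76 = d4
ba XOR 92 = 28
b7 XOR 1c = ab
e0 XOR 61 = 81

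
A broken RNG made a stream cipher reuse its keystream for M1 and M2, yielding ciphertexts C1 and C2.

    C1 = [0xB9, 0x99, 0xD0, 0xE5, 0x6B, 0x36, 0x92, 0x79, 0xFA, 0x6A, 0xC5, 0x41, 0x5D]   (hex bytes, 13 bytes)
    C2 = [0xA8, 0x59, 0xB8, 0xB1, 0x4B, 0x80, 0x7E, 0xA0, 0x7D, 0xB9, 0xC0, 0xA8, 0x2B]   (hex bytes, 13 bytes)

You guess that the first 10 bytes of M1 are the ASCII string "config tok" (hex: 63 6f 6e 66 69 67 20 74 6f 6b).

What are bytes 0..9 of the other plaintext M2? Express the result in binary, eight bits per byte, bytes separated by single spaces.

First, C1 ⊕ C2 = (M1 ⊕ K) ⊕ (M2 ⊕ K) = M1 ⊕ M2, so the key drops out. Then M2 = (M1 ⊕ M2) ⊕ M1 over the first 10 bytes.
byte 0: (b9 XOR a8) XOR 63 = 11 XOR 63 = 72
byte 1: (99 XOR 59) XOR 6f = c0 XOR 6f = af
byte 2: (d0 XOR b8) XOR 6e = 68 XOR 6e = 06
byte 3: (e5 XOR b1) XOR 66 = 54 XOR 66 = 32
byte 4: (6b XOR 4b) XOR 69 = 20 XOR 69 = 49
byte 5: (36 XOR 80) XOR 67 = b6 XOR 67 = d1
byte 6: (92 XOR 7e) XOR 20 = ec XOR 20 = cc
byte 7: (79 XOR a0) XOR 74 = d9 XOR 74 = ad
byte 8: (fa XOR 7d) XOR 6f = 87 XOR 6f = e8
byte 9: (6a XOR b9) XOR 6b = d3 XOR 6b = b8

01110010 10101111 00000110 00110010 01001001 11010001 11001100 10101101 11101000 10111000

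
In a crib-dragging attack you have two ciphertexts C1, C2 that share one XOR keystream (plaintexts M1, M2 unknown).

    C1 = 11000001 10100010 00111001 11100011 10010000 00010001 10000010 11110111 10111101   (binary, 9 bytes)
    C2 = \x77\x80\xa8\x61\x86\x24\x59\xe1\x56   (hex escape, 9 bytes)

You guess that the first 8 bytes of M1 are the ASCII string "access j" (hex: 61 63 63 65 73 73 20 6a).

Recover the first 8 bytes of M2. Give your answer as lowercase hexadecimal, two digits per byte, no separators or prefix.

First, C1 ⊕ C2 = (M1 ⊕ K) ⊕ (M2 ⊕ K) = M1 ⊕ M2, so the key drops out. Then M2 = (M1 ⊕ M2) ⊕ M1 over the first 8 bytes.
byte 0: (c1 ^ 77) ^ 61 = b6 ^ 61 = d7
byte 1: (a2 ^ 80) ^ 63 = 22 ^ 63 = 41
byte 2: (39 ^ a8) ^ 63 = 91 ^ 63 = f2
byte 3: (e3 ^ 61) ^ 65 = 82 ^ 65 = e7
byte 4: (90 ^ 86) ^ 73 = 16 ^ 73 = 65
byte 5: (11 ^ 24) ^ 73 = 35 ^ 73 = 46
byte 6: (82 ^ 59) ^ 20 = db ^ 20 = fb
byte 7: (f7 ^ e1) ^ 6a = 16 ^ 6a = 7c

d741f2e76546fb7c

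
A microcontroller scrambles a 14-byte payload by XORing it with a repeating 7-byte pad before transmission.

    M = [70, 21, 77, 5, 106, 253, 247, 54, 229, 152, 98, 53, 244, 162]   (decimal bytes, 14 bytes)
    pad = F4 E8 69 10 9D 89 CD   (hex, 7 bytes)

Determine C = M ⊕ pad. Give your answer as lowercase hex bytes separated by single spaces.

b2 fd 24 15 f7 74 3a c2 0d f1 72 a8 7d 6f

The 7-byte key repeats, so the effective keystream is f4 e8 69 10 9d 89 cd f4 e8 69 10 9d 89 cd.
byte 0: 46 ^ f4 = b2
byte 1: 15 ^ e8 = fd
byte 2: 4d ^ 69 = 24
byte 3: 05 ^ 10 = 15
byte 4: 6a ^ 9d = f7
byte 5: fd ^ 89 = 74
byte 6: f7 ^ cd = 3a
byte 7: 36 ^ f4 = c2
byte 8: e5 ^ e8 = 0d
byte 9: 98 ^ 69 = f1
byte 10: 62 ^ 10 = 72
byte 11: 35 ^ 9d = a8
byte 12: f4 ^ 89 = 7d
byte 13: a2 ^ cd = 6f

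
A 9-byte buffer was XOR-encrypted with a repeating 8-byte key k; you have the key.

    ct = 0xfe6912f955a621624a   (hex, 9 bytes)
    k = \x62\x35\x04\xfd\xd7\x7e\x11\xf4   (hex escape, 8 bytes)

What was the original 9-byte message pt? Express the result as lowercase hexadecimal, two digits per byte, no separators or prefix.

The 8-byte key repeats, so the effective keystream is 62 35 04 fd d7 7e 11 f4 62.
byte 0: fe XOR 62 = 9c
byte 1: 69 XOR 35 = 5c
byte 2: 12 XOR 04 = 16
byte 3: f9 XOR fd = 04
byte 4: 55 XOR d7 = 82
byte 5: a6 XOR 7e = d8
byte 6: 21 XOR 11 = 30
byte 7: 62 XOR f4 = 96
byte 8: 4a XOR 62 = 28

9c5c160482d8309628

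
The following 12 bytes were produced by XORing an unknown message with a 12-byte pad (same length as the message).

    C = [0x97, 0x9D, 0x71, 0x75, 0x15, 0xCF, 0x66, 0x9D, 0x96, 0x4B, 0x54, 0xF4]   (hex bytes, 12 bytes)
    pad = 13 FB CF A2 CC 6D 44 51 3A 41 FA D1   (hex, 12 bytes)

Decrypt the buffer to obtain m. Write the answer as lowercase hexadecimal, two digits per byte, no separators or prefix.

8466bed7d9a222ccac0aae25

97 XOR 13 = 84
9d XOR fb = 66
71 XOR cf = be
75 XOR a2 = d7
15 XOR cc = d9
cf XOR 6d = a2
66 XOR 44 = 22
9d XOR 51 = cc
96 XOR 3a = ac
4b XOR 41 = 0a
54 XOR fa = ae
f4 XOR d1 = 25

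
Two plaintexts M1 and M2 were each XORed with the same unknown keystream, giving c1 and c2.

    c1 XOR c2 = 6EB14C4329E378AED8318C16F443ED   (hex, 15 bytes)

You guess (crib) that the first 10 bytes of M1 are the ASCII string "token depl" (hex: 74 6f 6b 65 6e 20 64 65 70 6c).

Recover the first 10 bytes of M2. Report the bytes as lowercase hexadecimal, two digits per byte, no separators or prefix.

Since c1 ⊕ c2 = M1 ⊕ M2, XORing with the guessed M1 bytes yields the corresponding M2 bytes: M2 = (c1 ⊕ c2) ⊕ M1.
110 ^ 116 =  26
177 ^ 111 = 222
 76 ^ 107 =  39
 67 ^ 101 =  38
 41 ^ 110 =  71
227 ^  32 = 195
120 ^ 100 =  28
174 ^ 101 = 203
216 ^ 112 = 168
 49 ^ 108 =  93

1ade272647c31ccba85d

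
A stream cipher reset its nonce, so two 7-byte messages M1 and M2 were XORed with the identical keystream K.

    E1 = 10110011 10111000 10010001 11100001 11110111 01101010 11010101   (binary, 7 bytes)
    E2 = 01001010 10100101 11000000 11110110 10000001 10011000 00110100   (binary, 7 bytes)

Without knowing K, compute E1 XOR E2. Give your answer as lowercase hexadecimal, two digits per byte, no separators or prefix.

E1 ⊕ E2 = (M1 ⊕ K) ⊕ (M2 ⊕ K) = M1 ⊕ M2 — the shared key cancels under XOR.
10110011 XOR 01001010 = 11111001
10111000 XOR 10100101 = 00011101
10010001 XOR 11000000 = 01010001
11100001 XOR 11110110 = 00010111
11110111 XOR 10000001 = 01110110
01101010 XOR 10011000 = 11110010
11010101 XOR 00110100 = 11100001

f91d511776f2e1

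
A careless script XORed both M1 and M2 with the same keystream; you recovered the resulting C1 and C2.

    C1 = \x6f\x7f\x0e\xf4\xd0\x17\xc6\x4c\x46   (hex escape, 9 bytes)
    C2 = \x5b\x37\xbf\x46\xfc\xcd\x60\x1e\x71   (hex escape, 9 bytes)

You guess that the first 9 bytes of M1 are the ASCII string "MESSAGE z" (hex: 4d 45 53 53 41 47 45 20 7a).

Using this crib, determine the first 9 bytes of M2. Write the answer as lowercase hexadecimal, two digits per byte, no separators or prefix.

First, C1 ⊕ C2 = (M1 ⊕ K) ⊕ (M2 ⊕ K) = M1 ⊕ M2, so the key drops out. Then M2 = (M1 ⊕ M2) ⊕ M1 over the first 9 bytes.
byte 0: (6f ⊕ 5b) ⊕ 4d = 34 ⊕ 4d = 79
byte 1: (7f ⊕ 37) ⊕ 45 = 48 ⊕ 45 = 0d
byte 2: (0e ⊕ bf) ⊕ 53 = b1 ⊕ 53 = e2
byte 3: (f4 ⊕ 46) ⊕ 53 = b2 ⊕ 53 = e1
byte 4: (d0 ⊕ fc) ⊕ 41 = 2c ⊕ 41 = 6d
byte 5: (17 ⊕ cd) ⊕ 47 = da ⊕ 47 = 9d
byte 6: (c6 ⊕ 60) ⊕ 45 = a6 ⊕ 45 = e3
byte 7: (4c ⊕ 1e) ⊕ 20 = 52 ⊕ 20 = 72
byte 8: (46 ⊕ 71) ⊕ 7a = 37 ⊕ 7a = 4d

790de2e16d9de3724d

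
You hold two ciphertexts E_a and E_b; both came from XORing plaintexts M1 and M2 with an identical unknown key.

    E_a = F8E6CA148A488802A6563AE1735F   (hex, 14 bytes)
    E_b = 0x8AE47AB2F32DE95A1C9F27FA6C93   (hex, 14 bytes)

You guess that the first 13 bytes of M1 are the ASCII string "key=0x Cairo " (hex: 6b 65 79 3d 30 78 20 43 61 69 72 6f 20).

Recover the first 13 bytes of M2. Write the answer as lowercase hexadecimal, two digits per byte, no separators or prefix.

1967c99b491d411bdba06f743f

First, E_a ⊕ E_b = (M1 ⊕ K) ⊕ (M2 ⊕ K) = M1 ⊕ M2, so the key drops out. Then M2 = (M1 ⊕ M2) ⊕ M1 over the first 13 bytes.
byte 0: (f8 ⊕ 8a) ⊕ 6b = 72 ⊕ 6b = 19
byte 1: (e6 ⊕ e4) ⊕ 65 = 02 ⊕ 65 = 67
byte 2: (ca ⊕ 7a) ⊕ 79 = b0 ⊕ 79 = c9
byte 3: (14 ⊕ b2) ⊕ 3d = a6 ⊕ 3d = 9b
byte 4: (8a ⊕ f3) ⊕ 30 = 79 ⊕ 30 = 49
byte 5: (48 ⊕ 2d) ⊕ 78 = 65 ⊕ 78 = 1d
byte 6: (88 ⊕ e9) ⊕ 20 = 61 ⊕ 20 = 41
byte 7: (02 ⊕ 5a) ⊕ 43 = 58 ⊕ 43 = 1b
byte 8: (a6 ⊕ 1c) ⊕ 61 = ba ⊕ 61 = db
byte 9: (56 ⊕ 9f) ⊕ 69 = c9 ⊕ 69 = a0
byte 10: (3a ⊕ 27) ⊕ 72 = 1d ⊕ 72 = 6f
byte 11: (e1 ⊕ fa) ⊕ 6f = 1b ⊕ 6f = 74
byte 12: (73 ⊕ 6c) ⊕ 20 = 1f ⊕ 20 = 3f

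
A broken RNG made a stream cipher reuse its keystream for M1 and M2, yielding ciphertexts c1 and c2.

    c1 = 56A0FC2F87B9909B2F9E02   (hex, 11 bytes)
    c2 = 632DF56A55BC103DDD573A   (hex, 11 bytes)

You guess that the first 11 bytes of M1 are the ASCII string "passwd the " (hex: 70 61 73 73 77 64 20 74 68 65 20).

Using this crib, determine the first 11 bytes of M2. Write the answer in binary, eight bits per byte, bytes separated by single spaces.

First, c1 ⊕ c2 = (M1 ⊕ K) ⊕ (M2 ⊕ K) = M1 ⊕ M2, so the key drops out. Then M2 = (M1 ⊕ M2) ⊕ M1 over the first 11 bytes.
byte 0: (56 ^ 63) ^ 70 = 35 ^ 70 = 45
byte 1: (a0 ^ 2d) ^ 61 = 8d ^ 61 = ec
byte 2: (fc ^ f5) ^ 73 = 09 ^ 73 = 7a
byte 3: (2f ^ 6a) ^ 73 = 45 ^ 73 = 36
byte 4: (87 ^ 55) ^ 77 = d2 ^ 77 = a5
byte 5: (b9 ^ bc) ^ 64 = 05 ^ 64 = 61
byte 6: (90 ^ 10) ^ 20 = 80 ^ 20 = a0
byte 7: (9b ^ 3d) ^ 74 = a6 ^ 74 = d2
byte 8: (2f ^ dd) ^ 68 = f2 ^ 68 = 9a
byte 9: (9e ^ 57) ^ 65 = c9 ^ 65 = ac
byte 10: (02 ^ 3a) ^ 20 = 38 ^ 20 = 18

01000101 11101100 01111010 00110110 10100101 01100001 10100000 11010010 10011010 10101100 00011000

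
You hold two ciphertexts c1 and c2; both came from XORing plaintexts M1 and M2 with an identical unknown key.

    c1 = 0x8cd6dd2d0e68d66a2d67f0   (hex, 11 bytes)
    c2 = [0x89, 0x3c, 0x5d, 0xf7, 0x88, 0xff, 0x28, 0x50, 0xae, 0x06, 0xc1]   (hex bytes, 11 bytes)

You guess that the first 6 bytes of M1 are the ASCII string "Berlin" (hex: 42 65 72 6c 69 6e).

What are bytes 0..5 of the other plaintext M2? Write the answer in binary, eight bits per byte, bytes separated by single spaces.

01000111 10001111 11110010 10110110 11101111 11111001

First, c1 ⊕ c2 = (M1 ⊕ K) ⊕ (M2 ⊕ K) = M1 ⊕ M2, so the key drops out. Then M2 = (M1 ⊕ M2) ⊕ M1 over the first 6 bytes.
byte 0: (8c XOR 89) XOR 42 = 05 XOR 42 = 47
byte 1: (d6 XOR 3c) XOR 65 = ea XOR 65 = 8f
byte 2: (dd XOR 5d) XOR 72 = 80 XOR 72 = f2
byte 3: (2d XOR f7) XOR 6c = da XOR 6c = b6
byte 4: (0e XOR 88) XOR 69 = 86 XOR 69 = ef
byte 5: (68 XOR ff) XOR 6e = 97 XOR 6e = f9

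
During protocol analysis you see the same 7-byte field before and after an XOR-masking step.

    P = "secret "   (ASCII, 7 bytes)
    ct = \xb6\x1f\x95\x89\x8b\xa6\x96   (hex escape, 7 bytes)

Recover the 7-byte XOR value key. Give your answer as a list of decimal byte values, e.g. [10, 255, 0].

[197, 122, 246, 251, 238, 210, 182]

Since ct = P ⊕ key, XORing both sides with P gives key = P ⊕ ct.
73 XOR b6 = c5
65 XOR 1f = 7a
63 XOR 95 = f6
72 XOR 89 = fb
65 XOR 8b = ee
74 XOR a6 = d2
20 XOR 96 = b6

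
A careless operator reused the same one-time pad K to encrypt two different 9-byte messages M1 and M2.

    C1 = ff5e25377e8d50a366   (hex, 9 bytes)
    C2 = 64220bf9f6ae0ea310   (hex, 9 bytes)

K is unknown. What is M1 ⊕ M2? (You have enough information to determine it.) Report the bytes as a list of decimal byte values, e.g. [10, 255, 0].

C1 ⊕ C2 = (M1 ⊕ K) ⊕ (M2 ⊕ K) = M1 ⊕ M2 — the shared key cancels under XOR.
byte 0: 255 ^ 100 = 155
byte 1:  94 ^  34 = 124
byte 2:  37 ^  11 =  46
byte 3:  55 ^ 249 = 206
byte 4: 126 ^ 246 = 136
byte 5: 141 ^ 174 =  35
byte 6:  80 ^  14 =  94
byte 7: 163 ^ 163 =   0
byte 8: 102 ^  16 = 118

[155, 124, 46, 206, 136, 35, 94, 0, 118]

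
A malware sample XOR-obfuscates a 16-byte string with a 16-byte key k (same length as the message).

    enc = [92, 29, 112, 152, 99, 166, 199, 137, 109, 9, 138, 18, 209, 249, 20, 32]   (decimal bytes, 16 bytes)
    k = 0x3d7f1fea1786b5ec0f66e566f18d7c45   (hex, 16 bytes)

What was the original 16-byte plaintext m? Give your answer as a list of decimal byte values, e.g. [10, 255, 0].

[97, 98, 111, 114, 116, 32, 114, 101, 98, 111, 111, 116, 32, 116, 104, 101]

XOR is its own inverse, so applying the key byte-wise gives the result directly.
byte 0:  92 ^  61 =  97
byte 1:  29 ^ 127 =  98
byte 2: 112 ^  31 = 111
byte 3: 152 ^ 234 = 114
byte 4:  99 ^  23 = 116
byte 5: 166 ^ 134 =  32
byte 6: 199 ^ 181 = 114
byte 7: 137 ^ 236 = 101
byte 8: 109 ^  15 =  98
byte 9:   9 ^ 102 = 111
byte 10: 138 ^ 229 = 111
byte 11:  18 ^ 102 = 116
byte 12: 209 ^ 241 =  32
byte 13: 249 ^ 141 = 116
byte 14:  20 ^ 124 = 104
byte 15:  32 ^  69 = 101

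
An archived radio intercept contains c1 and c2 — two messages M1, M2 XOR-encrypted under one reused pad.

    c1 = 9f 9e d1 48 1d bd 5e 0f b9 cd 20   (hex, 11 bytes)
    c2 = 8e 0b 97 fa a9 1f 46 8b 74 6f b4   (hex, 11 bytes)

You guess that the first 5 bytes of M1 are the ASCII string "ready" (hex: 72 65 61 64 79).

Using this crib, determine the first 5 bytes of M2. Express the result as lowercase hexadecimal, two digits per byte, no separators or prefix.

First, c1 ⊕ c2 = (M1 ⊕ K) ⊕ (M2 ⊕ K) = M1 ⊕ M2, so the key drops out. Then M2 = (M1 ⊕ M2) ⊕ M1 over the first 5 bytes.
byte 0: (9f ⊕ 8e) ⊕ 72 = 11 ⊕ 72 = 63
byte 1: (9e ⊕ 0b) ⊕ 65 = 95 ⊕ 65 = f0
byte 2: (d1 ⊕ 97) ⊕ 61 = 46 ⊕ 61 = 27
byte 3: (48 ⊕ fa) ⊕ 64 = b2 ⊕ 64 = d6
byte 4: (1d ⊕ a9) ⊕ 79 = b4 ⊕ 79 = cd

63f027d6cd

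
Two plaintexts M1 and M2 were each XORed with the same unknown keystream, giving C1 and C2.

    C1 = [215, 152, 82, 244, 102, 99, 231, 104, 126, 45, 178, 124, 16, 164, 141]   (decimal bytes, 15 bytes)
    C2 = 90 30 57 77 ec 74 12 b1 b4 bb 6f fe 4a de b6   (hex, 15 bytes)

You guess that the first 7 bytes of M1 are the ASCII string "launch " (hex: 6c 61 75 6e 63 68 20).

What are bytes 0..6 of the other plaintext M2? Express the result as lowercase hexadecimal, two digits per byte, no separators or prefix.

First, C1 ⊕ C2 = (M1 ⊕ K) ⊕ (M2 ⊕ K) = M1 ⊕ M2, so the key drops out. Then M2 = (M1 ⊕ M2) ⊕ M1 over the first 7 bytes.
byte 0: (d7 ^ 90) ^ 6c = 47 ^ 6c = 2b
byte 1: (98 ^ 30) ^ 61 = a8 ^ 61 = c9
byte 2: (52 ^ 57) ^ 75 = 05 ^ 75 = 70
byte 3: (f4 ^ 77) ^ 6e = 83 ^ 6e = ed
byte 4: (66 ^ ec) ^ 63 = 8a ^ 63 = e9
byte 5: (63 ^ 74) ^ 68 = 17 ^ 68 = 7f
byte 6: (e7 ^ 12) ^ 20 = f5 ^ 20 = d5

2bc970ede97fd5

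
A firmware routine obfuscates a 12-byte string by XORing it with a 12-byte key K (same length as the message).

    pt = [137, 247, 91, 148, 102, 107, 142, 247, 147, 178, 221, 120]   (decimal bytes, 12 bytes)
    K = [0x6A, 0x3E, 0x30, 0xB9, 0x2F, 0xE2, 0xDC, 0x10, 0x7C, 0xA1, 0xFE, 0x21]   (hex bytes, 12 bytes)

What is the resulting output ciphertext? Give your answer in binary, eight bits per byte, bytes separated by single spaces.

11100011 11001001 01101011 00101101 01001001 10001001 01010010 11100111 11101111 00010011 00100011 01011001

byte 0: 89 xor 6a = e3
byte 1: f7 xor 3e = c9
byte 2: 5b xor 30 = 6b
byte 3: 94 xor b9 = 2d
byte 4: 66 xor 2f = 49
byte 5: 6b xor e2 = 89
byte 6: 8e xor dc = 52
byte 7: f7 xor 10 = e7
byte 8: 93 xor 7c = ef
byte 9: b2 xor a1 = 13
byte 10: dd xor fe = 23
byte 11: 78 xor 21 = 59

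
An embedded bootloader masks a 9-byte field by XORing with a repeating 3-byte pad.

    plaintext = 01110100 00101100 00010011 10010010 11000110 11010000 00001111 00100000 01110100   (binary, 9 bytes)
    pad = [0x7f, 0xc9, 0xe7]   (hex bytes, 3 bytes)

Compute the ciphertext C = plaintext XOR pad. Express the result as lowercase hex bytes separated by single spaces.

0b e5 f4 ed 0f 37 70 e9 93

The 3-byte key repeats, so the effective keystream is 7f c9 e7 7f c9 e7 7f c9 e7.
byte 0: 01110100 XOR 01111111 = 00001011
byte 1: 00101100 XOR 11001001 = 11100101
byte 2: 00010011 XOR 11100111 = 11110100
byte 3: 10010010 XOR 01111111 = 11101101
byte 4: 11000110 XOR 11001001 = 00001111
byte 5: 11010000 XOR 11100111 = 00110111
byte 6: 00001111 XOR 01111111 = 01110000
byte 7: 00100000 XOR 11001001 = 11101001
byte 8: 01110100 XOR 11100111 = 10010011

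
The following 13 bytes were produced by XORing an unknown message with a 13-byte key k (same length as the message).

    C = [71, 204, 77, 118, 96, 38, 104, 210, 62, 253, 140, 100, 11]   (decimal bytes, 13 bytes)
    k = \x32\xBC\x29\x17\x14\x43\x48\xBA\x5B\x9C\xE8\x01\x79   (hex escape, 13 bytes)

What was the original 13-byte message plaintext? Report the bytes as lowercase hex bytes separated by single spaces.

75 70 64 61 74 65 20 68 65 61 64 65 72

XOR is its own inverse, so applying the key byte-wise gives the result directly.
 71 xor  50 = 117
204 xor 188 = 112
 77 xor  41 = 100
118 xor  23 =  97
 96 xor  20 = 116
 38 xor  67 = 101
104 xor  72 =  32
210 xor 186 = 104
 62 xor  91 = 101
253 xor 156 =  97
140 xor 232 = 100
100 xor   1 = 101
 11 xor 121 = 114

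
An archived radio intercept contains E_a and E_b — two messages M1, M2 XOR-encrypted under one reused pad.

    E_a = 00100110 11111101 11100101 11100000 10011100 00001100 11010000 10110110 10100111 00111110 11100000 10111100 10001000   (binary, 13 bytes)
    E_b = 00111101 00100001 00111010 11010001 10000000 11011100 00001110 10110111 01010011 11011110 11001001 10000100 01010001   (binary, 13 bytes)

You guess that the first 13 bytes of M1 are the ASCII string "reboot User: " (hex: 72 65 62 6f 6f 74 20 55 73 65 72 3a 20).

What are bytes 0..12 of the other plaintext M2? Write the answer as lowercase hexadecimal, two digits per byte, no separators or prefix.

First, E_a ⊕ E_b = (M1 ⊕ K) ⊕ (M2 ⊕ K) = M1 ⊕ M2, so the key drops out. Then M2 = (M1 ⊕ M2) ⊕ M1 over the first 13 bytes.
byte 0: (26 ⊕ 3d) ⊕ 72 = 1b ⊕ 72 = 69
byte 1: (fd ⊕ 21) ⊕ 65 = dc ⊕ 65 = b9
byte 2: (e5 ⊕ 3a) ⊕ 62 = df ⊕ 62 = bd
byte 3: (e0 ⊕ d1) ⊕ 6f = 31 ⊕ 6f = 5e
byte 4: (9c ⊕ 80) ⊕ 6f = 1c ⊕ 6f = 73
byte 5: (0c ⊕ dc) ⊕ 74 = d0 ⊕ 74 = a4
byte 6: (d0 ⊕ 0e) ⊕ 20 = de ⊕ 20 = fe
byte 7: (b6 ⊕ b7) ⊕ 55 = 01 ⊕ 55 = 54
byte 8: (a7 ⊕ 53) ⊕ 73 = f4 ⊕ 73 = 87
byte 9: (3e ⊕ de) ⊕ 65 = e0 ⊕ 65 = 85
byte 10: (e0 ⊕ c9) ⊕ 72 = 29 ⊕ 72 = 5b
byte 11: (bc ⊕ 84) ⊕ 3a = 38 ⊕ 3a = 02
byte 12: (88 ⊕ 51) ⊕ 20 = d9 ⊕ 20 = f9

69b9bd5e73a4fe5487855b02f9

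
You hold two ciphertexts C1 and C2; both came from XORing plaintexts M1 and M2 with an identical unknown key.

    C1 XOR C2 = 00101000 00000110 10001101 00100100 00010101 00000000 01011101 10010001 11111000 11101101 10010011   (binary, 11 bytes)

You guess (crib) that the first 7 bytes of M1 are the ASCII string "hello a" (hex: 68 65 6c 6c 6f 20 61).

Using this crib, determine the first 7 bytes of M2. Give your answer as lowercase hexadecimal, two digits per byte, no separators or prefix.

Since C1 ⊕ C2 = M1 ⊕ M2, XORing with the guessed M1 bytes yields the corresponding M2 bytes: M2 = (C1 ⊕ C2) ⊕ M1.
byte 0: 00101000 ^ 01101000 = 01000000
byte 1: 00000110 ^ 01100101 = 01100011
byte 2: 10001101 ^ 01101100 = 11100001
byte 3: 00100100 ^ 01101100 = 01001000
byte 4: 00010101 ^ 01101111 = 01111010
byte 5: 00000000 ^ 00100000 = 00100000
byte 6: 01011101 ^ 01100001 = 00111100

4063e1487a203c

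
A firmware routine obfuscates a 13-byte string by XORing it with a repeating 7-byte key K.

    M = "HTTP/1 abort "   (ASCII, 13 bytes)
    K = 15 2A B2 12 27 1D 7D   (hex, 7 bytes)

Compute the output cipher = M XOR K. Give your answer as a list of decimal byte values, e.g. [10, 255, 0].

[93, 126, 230, 66, 8, 44, 93, 116, 72, 221, 96, 83, 61]

The 7-byte key repeats, so the effective keystream is 15 2a b2 12 27 1d 7d 15 2a b2 12 27 1d.
byte 0:  72 ⊕  21 =  93
byte 1:  84 ⊕  42 = 126
byte 2:  84 ⊕ 178 = 230
byte 3:  80 ⊕  18 =  66
byte 4:  47 ⊕  39 =   8
byte 5:  49 ⊕  29 =  44
byte 6:  32 ⊕ 125 =  93
byte 7:  97 ⊕  21 = 116
byte 8:  98 ⊕  42 =  72
byte 9: 111 ⊕ 178 = 221
byte 10: 114 ⊕  18 =  96
byte 11: 116 ⊕  39 =  83
byte 12:  32 ⊕  29 =  61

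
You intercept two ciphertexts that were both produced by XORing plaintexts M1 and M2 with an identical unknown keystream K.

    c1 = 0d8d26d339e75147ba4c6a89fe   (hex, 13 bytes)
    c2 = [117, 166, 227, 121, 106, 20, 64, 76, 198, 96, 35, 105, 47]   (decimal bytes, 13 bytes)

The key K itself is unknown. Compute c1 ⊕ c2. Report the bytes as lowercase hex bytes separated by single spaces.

78 2b c5 aa 53 f3 11 0b 7c 2c 49 e0 d1

c1 ⊕ c2 = (M1 ⊕ K) ⊕ (M2 ⊕ K) = M1 ⊕ M2 — the shared key cancels under XOR.
byte 0: 0d ^ 75 = 78
byte 1: 8d ^ a6 = 2b
byte 2: 26 ^ e3 = c5
byte 3: d3 ^ 79 = aa
byte 4: 39 ^ 6a = 53
byte 5: e7 ^ 14 = f3
byte 6: 51 ^ 40 = 11
byte 7: 47 ^ 4c = 0b
byte 8: ba ^ c6 = 7c
byte 9: 4c ^ 60 = 2c
byte 10: 6a ^ 23 = 49
byte 11: 89 ^ 69 = e0
byte 12: fe ^ 2f = d1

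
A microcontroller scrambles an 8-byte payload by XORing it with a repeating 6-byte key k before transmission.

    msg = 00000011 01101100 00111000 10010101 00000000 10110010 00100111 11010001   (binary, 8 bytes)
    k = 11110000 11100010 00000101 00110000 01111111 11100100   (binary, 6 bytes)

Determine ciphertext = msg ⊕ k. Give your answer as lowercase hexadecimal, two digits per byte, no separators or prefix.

The 6-byte key repeats, so the effective keystream is f0 e2 05 30 7f e4 f0 e2.
byte 0: 00000011 ^ 11110000 = 11110011
byte 1: 01101100 ^ 11100010 = 10001110
byte 2: 00111000 ^ 00000101 = 00111101
byte 3: 10010101 ^ 00110000 = 10100101
byte 4: 00000000 ^ 01111111 = 01111111
byte 5: 10110010 ^ 11100100 = 01010110
byte 6: 00100111 ^ 11110000 = 11010111
byte 7: 11010001 ^ 11100010 = 00110011

f38e3da57f56d733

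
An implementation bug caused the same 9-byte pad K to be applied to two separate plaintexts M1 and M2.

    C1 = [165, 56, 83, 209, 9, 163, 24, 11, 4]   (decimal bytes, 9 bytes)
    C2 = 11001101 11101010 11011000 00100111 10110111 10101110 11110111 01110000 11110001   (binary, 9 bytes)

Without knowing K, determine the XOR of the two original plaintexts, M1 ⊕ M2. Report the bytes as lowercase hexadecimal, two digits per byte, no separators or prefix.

C1 ⊕ C2 = (M1 ⊕ K) ⊕ (M2 ⊕ K) = M1 ⊕ M2 — the shared key cancels under XOR.
byte 0: a5 xor cd = 68
byte 1: 38 xor ea = d2
byte 2: 53 xor d8 = 8b
byte 3: d1 xor 27 = f6
byte 4: 09 xor b7 = be
byte 5: a3 xor ae = 0d
byte 6: 18 xor f7 = ef
byte 7: 0b xor 70 = 7b
byte 8: 04 xor f1 = f5

68d28bf6be0def7bf5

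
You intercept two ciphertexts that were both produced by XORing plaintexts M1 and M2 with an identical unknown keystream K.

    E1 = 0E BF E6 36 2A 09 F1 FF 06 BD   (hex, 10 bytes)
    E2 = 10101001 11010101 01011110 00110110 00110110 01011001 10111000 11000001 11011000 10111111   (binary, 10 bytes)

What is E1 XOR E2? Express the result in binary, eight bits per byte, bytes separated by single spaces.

10100111 01101010 10111000 00000000 00011100 01010000 01001001 00111110 11011110 00000010

E1 ⊕ E2 = (M1 ⊕ K) ⊕ (M2 ⊕ K) = M1 ⊕ M2 — the shared key cancels under XOR.
byte 0: 0e ⊕ a9 = a7
byte 1: bf ⊕ d5 = 6a
byte 2: e6 ⊕ 5e = b8
byte 3: 36 ⊕ 36 = 00
byte 4: 2a ⊕ 36 = 1c
byte 5: 09 ⊕ 59 = 50
byte 6: f1 ⊕ b8 = 49
byte 7: ff ⊕ c1 = 3e
byte 8: 06 ⊕ d8 = de
byte 9: bd ⊕ bf = 02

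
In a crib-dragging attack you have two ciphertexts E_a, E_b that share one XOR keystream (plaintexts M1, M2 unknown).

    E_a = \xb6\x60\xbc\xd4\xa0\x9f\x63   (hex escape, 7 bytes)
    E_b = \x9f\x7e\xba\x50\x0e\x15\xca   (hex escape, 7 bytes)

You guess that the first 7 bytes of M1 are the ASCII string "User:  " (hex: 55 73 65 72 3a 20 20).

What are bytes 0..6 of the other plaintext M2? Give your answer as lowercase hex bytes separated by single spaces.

7c 6d 63 f6 94 aa 89

First, E_a ⊕ E_b = (M1 ⊕ K) ⊕ (M2 ⊕ K) = M1 ⊕ M2, so the key drops out. Then M2 = (M1 ⊕ M2) ⊕ M1 over the first 7 bytes.
byte 0: (b6 XOR 9f) XOR 55 = 29 XOR 55 = 7c
byte 1: (60 XOR 7e) XOR 73 = 1e XOR 73 = 6d
byte 2: (bc XOR ba) XOR 65 = 06 XOR 65 = 63
byte 3: (d4 XOR 50) XOR 72 = 84 XOR 72 = f6
byte 4: (a0 XOR 0e) XOR 3a = ae XOR 3a = 94
byte 5: (9f XOR 15) XOR 20 = 8a XOR 20 = aa
byte 6: (63 XOR ca) XOR 20 = a9 XOR 20 = 89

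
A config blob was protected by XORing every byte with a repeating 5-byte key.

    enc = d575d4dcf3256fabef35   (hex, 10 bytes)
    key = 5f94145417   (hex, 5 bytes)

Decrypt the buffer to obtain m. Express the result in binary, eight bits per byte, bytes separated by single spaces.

10001010 11100001 11000000 10001000 11100100 01111010 11111011 10111111 10111011 00100010

The 5-byte key repeats, so the effective keystream is 5f 94 14 54 17 5f 94 14 54 17.
byte 0: 11010101 ⊕ 01011111 = 10001010
byte 1: 01110101 ⊕ 10010100 = 11100001
byte 2: 11010100 ⊕ 00010100 = 11000000
byte 3: 11011100 ⊕ 01010100 = 10001000
byte 4: 11110011 ⊕ 00010111 = 11100100
byte 5: 00100101 ⊕ 01011111 = 01111010
byte 6: 01101111 ⊕ 10010100 = 11111011
byte 7: 10101011 ⊕ 00010100 = 10111111
byte 8: 11101111 ⊕ 01010100 = 10111011
byte 9: 00110101 ⊕ 00010111 = 00100010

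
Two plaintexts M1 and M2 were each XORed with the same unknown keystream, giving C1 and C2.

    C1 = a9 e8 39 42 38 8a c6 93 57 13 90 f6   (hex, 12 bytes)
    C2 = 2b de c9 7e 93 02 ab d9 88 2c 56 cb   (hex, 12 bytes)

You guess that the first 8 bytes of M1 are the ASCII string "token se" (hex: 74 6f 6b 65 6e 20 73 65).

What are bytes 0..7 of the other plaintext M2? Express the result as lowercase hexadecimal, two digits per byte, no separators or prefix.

f6599b59c5a81e2f

First, C1 ⊕ C2 = (M1 ⊕ K) ⊕ (M2 ⊕ K) = M1 ⊕ M2, so the key drops out. Then M2 = (M1 ⊕ M2) ⊕ M1 over the first 8 bytes.
byte 0: (a9 ⊕ 2b) ⊕ 74 = 82 ⊕ 74 = f6
byte 1: (e8 ⊕ de) ⊕ 6f = 36 ⊕ 6f = 59
byte 2: (39 ⊕ c9) ⊕ 6b = f0 ⊕ 6b = 9b
byte 3: (42 ⊕ 7e) ⊕ 65 = 3c ⊕ 65 = 59
byte 4: (38 ⊕ 93) ⊕ 6e = ab ⊕ 6e = c5
byte 5: (8a ⊕ 02) ⊕ 20 = 88 ⊕ 20 = a8
byte 6: (c6 ⊕ ab) ⊕ 73 = 6d ⊕ 73 = 1e
byte 7: (93 ⊕ d9) ⊕ 65 = 4a ⊕ 65 = 2f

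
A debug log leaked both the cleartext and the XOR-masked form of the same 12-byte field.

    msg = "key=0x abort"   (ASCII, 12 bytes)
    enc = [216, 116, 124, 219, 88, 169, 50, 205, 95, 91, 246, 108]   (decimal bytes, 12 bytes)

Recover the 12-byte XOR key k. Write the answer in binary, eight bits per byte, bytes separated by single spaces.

10110011 00010001 00000101 11100110 01101000 11010001 00010010 10101100 00111101 00110100 10000100 00011000

Since enc = msg ⊕ k, XORing both sides with msg gives k = msg ⊕ enc.
byte 0: 01101011 XOR 11011000 = 10110011
byte 1: 01100101 XOR 01110100 = 00010001
byte 2: 01111001 XOR 01111100 = 00000101
byte 3: 00111101 XOR 11011011 = 11100110
byte 4: 00110000 XOR 01011000 = 01101000
byte 5: 01111000 XOR 10101001 = 11010001
byte 6: 00100000 XOR 00110010 = 00010010
byte 7: 01100001 XOR 11001101 = 10101100
byte 8: 01100010 XOR 01011111 = 00111101
byte 9: 01101111 XOR 01011011 = 00110100
byte 10: 01110010 XOR 11110110 = 10000100
byte 11: 01110100 XOR 01101100 = 00011000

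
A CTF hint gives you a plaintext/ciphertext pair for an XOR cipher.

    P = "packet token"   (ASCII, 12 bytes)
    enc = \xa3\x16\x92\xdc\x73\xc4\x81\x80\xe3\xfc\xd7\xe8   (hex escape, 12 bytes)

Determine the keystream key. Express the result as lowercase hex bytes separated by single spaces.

Since enc = P ⊕ key, XORing both sides with P gives key = P ⊕ enc.
01110000 xor 10100011 = 11010011
01100001 xor 00010110 = 01110111
01100011 xor 10010010 = 11110001
01101011 xor 11011100 = 10110111
01100101 xor 01110011 = 00010110
01110100 xor 11000100 = 10110000
00100000 xor 10000001 = 10100001
01110100 xor 10000000 = 11110100
01101111 xor 11100011 = 10001100
01101011 xor 11111100 = 10010111
01100101 xor 11010111 = 10110010
01101110 xor 11101000 = 10000110

d3 77 f1 b7 16 b0 a1 f4 8c 97 b2 86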